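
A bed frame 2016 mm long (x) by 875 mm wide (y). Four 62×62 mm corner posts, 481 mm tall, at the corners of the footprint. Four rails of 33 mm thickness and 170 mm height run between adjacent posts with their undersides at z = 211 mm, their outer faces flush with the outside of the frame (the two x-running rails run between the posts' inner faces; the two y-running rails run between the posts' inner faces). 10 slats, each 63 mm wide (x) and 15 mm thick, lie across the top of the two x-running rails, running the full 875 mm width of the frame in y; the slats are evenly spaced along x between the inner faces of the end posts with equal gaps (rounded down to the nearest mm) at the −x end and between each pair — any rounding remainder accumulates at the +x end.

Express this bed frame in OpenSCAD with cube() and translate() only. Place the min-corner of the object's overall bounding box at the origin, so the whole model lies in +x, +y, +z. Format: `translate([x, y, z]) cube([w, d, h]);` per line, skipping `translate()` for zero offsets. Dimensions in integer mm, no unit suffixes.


// slat z = rail_z + rail_h = 211 + 170 = 381
// slat gap = ⌊(1892 − 10·63) / 11⌋ = 114
cube([62, 62, 481]);
translate([0, 813, 0]) cube([62, 62, 481]);
translate([1954, 0, 0]) cube([62, 62, 481]);
translate([1954, 813, 0]) cube([62, 62, 481]);
translate([62, 0, 211]) cube([1892, 33, 170]);
translate([62, 842, 211]) cube([1892, 33, 170]);
translate([0, 62, 211]) cube([33, 751, 170]);
translate([1983, 62, 211]) cube([33, 751, 170]);
translate([176, 0, 381]) cube([63, 875, 15]);
translate([353, 0, 381]) cube([63, 875, 15]);
translate([530, 0, 381]) cube([63, 875, 15]);
translate([707, 0, 381]) cube([63, 875, 15]);
translate([884, 0, 381]) cube([63, 875, 15]);
translate([1061, 0, 381]) cube([63, 875, 15]);
translate([1238, 0, 381]) cube([63, 875, 15]);
translate([1415, 0, 381]) cube([63, 875, 15]);
translate([1592, 0, 381]) cube([63, 875, 15]);
translate([1769, 0, 381]) cube([63, 875, 15]);


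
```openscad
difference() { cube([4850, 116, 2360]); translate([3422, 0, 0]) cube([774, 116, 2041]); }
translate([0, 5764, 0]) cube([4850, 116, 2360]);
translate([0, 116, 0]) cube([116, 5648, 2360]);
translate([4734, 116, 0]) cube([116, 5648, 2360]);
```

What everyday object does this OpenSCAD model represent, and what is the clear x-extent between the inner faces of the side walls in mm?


A single room. The interior width is 4618 mm.

Four walls enclosing a rectangle with a door in the front wall — a room. Outside width 4850 minus two 116 mm walls gives 4618 mm.


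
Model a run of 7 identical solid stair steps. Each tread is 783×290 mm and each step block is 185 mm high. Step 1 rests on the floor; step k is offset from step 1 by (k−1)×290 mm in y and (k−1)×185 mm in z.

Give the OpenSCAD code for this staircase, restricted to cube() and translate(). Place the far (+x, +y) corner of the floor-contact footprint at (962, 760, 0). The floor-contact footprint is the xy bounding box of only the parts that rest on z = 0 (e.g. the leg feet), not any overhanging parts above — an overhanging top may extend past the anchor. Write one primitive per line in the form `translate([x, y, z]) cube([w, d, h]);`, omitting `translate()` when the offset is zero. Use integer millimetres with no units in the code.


translate([179, 470, 0]) cube([783, 290, 185]);
translate([179, 760, 185]) cube([783, 290, 185]);
translate([179, 1050, 370]) cube([783, 290, 185]);
translate([179, 1340, 555]) cube([783, 290, 185]);
translate([179, 1630, 740]) cube([783, 290, 185]);
translate([179, 1920, 925]) cube([783, 290, 185]);
translate([179, 2210, 1110]) cube([783, 290, 185]);


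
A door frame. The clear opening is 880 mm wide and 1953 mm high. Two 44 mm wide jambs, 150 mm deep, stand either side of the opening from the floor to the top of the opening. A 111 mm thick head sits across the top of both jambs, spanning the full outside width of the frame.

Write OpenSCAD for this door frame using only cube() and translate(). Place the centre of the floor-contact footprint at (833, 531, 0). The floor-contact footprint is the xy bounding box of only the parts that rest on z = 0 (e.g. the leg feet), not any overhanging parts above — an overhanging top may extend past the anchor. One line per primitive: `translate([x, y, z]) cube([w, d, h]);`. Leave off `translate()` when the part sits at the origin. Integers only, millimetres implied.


translate([349, 456, 0]) cube([44, 150, 1953]);
translate([1273, 456, 0]) cube([44, 150, 1953]);
translate([349, 456, 1953]) cube([968, 150, 111]);


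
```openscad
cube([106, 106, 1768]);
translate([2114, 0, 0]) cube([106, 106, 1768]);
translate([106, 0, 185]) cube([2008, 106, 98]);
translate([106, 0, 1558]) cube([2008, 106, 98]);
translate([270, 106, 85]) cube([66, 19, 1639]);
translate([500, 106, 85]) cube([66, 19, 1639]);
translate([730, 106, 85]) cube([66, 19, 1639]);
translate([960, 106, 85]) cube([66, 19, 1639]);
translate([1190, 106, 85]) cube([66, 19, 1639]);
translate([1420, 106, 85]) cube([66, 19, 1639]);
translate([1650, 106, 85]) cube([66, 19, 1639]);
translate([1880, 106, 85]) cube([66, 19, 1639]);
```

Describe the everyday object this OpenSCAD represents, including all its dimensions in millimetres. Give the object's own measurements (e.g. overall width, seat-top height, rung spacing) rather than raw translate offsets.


A fence section. Two 106×106 mm posts, 1768 mm tall, stand on the floor with a clear span of 2008 mm between their inner faces. Two horizontal rails of 106×98 mm section span the gap between the posts with their undersides at z = 185 mm and z = 1558 mm, flush with the posts' −y face. 8 pickets, each 66 mm wide, 19 mm thick and 1639 mm tall, are fixed to the +y face of the rails with their bottoms at z = 85 mm, spaced across the span with a 164 mm gap after the −x post and between neighbouring pickets, with 168 mm left before the +x post.


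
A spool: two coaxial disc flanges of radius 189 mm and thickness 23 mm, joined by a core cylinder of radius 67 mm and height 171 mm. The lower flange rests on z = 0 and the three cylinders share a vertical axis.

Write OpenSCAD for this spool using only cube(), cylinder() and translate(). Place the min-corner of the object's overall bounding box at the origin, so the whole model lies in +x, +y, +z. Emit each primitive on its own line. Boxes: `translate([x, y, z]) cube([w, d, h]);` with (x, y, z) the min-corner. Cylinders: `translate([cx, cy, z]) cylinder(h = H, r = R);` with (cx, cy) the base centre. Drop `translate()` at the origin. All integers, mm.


translate([189, 189, 0]) cylinder(h = 23, r = 189);
translate([189, 189, 23]) cylinder(h = 171, r = 67);
translate([189, 189, 194]) cylinder(h = 23, r = 189);


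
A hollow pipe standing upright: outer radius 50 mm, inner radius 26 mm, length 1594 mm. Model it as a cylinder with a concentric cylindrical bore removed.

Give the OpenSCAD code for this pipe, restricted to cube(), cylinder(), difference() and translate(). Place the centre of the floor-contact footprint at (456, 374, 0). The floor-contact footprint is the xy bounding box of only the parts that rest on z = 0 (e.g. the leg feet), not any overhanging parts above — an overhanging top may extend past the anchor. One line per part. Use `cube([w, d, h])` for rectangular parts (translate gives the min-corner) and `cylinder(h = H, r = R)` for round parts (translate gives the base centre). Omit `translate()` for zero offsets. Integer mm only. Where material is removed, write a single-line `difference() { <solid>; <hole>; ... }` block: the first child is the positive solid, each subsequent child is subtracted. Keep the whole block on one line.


difference() { translate([456, 374, 0]) cylinder(h = 1594, r = 50); translate([456, 374, 0]) cylinder(h = 1594, r = 26); }


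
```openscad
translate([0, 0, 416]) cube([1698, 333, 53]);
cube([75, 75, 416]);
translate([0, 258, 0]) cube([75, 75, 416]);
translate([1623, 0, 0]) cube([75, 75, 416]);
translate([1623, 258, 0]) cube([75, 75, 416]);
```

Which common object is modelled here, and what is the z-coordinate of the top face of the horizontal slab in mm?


A bench. The seat-top height is 469 mm.

A long slab on four corner posts — a bench. The slab sits at z = 416 with thickness 53, so the top is 416 + 53 = 469 mm.


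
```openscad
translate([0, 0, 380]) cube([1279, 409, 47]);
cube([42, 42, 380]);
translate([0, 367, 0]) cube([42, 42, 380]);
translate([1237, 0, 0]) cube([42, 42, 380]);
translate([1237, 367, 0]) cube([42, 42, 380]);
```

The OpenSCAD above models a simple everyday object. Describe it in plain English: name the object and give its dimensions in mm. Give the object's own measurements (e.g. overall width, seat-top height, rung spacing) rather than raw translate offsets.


A long wooden bench with a 1279 mm (x) × 409 mm (y) seat, 47 mm thick, its top surface 427 mm above the floor. Four 42 mm square legs at the seat corners, flush with the edges, run from z = 0 to the seat underside.


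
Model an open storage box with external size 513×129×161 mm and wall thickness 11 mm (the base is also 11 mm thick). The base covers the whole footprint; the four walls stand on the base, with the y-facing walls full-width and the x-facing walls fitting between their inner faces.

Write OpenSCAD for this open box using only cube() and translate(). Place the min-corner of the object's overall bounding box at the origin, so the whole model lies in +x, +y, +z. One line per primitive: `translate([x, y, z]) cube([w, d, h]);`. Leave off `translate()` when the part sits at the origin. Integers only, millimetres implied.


cube([513, 129, 11]);
translate([0, 0, 11]) cube([513, 11, 150]);
translate([0, 118, 11]) cube([513, 11, 150]);
translate([0, 11, 11]) cube([11, 107, 150]);
translate([502, 11, 11]) cube([11, 107, 150]);


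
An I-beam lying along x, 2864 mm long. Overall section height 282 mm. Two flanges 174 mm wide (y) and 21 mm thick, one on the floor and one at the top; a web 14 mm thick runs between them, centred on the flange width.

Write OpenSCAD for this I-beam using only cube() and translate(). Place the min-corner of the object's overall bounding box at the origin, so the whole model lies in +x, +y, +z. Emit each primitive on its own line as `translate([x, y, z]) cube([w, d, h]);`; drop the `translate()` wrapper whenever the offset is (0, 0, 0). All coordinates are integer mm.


cube([2864, 174, 21]);
translate([0, 80, 21]) cube([2864, 14, 240]);
translate([0, 0, 261]) cube([2864, 174, 21]);


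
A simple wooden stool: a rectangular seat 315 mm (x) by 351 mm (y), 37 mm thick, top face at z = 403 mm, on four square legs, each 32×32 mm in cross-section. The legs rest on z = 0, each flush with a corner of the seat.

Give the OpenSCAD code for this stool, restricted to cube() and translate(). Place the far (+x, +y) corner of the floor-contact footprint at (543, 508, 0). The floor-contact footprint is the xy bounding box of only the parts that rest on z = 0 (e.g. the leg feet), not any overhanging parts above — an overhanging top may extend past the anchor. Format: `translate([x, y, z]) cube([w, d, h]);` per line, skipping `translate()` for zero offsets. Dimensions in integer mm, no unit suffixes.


translate([228, 157, 366]) cube([315, 351, 37]);
translate([228, 157, 0]) cube([32, 32, 366]);
translate([511, 157, 0]) cube([32, 32, 366]);
translate([228, 476, 0]) cube([32, 32, 366]);
translate([511, 476, 0]) cube([32, 32, 366]);


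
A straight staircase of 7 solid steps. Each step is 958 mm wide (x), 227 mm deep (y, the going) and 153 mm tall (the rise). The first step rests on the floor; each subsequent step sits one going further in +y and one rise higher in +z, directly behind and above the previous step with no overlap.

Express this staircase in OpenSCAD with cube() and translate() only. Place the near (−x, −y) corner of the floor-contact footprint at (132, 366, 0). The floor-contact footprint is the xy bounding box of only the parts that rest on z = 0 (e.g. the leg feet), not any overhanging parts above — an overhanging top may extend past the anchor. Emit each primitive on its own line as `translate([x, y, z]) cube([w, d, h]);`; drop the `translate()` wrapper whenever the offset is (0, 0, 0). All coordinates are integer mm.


translate([132, 366, 0]) cube([958, 227, 153]);
translate([132, 593, 153]) cube([958, 227, 153]);
translate([132, 820, 306]) cube([958, 227, 153]);
translate([132, 1047, 459]) cube([958, 227, 153]);
translate([132, 1274, 612]) cube([958, 227, 153]);
translate([132, 1501, 765]) cube([958, 227, 153]);
translate([132, 1728, 918]) cube([958, 227, 153]);


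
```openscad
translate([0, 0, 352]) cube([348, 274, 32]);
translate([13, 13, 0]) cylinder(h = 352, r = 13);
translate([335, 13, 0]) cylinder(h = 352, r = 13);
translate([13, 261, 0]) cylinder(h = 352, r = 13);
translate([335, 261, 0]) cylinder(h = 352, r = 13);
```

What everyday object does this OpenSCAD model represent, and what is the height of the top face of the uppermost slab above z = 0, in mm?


A stool. The seat height is 384 mm.

A 348×274×32 slab at z = 352 on four corner cylinders — a stool. The seat top is 352 + 32 = 384 mm.


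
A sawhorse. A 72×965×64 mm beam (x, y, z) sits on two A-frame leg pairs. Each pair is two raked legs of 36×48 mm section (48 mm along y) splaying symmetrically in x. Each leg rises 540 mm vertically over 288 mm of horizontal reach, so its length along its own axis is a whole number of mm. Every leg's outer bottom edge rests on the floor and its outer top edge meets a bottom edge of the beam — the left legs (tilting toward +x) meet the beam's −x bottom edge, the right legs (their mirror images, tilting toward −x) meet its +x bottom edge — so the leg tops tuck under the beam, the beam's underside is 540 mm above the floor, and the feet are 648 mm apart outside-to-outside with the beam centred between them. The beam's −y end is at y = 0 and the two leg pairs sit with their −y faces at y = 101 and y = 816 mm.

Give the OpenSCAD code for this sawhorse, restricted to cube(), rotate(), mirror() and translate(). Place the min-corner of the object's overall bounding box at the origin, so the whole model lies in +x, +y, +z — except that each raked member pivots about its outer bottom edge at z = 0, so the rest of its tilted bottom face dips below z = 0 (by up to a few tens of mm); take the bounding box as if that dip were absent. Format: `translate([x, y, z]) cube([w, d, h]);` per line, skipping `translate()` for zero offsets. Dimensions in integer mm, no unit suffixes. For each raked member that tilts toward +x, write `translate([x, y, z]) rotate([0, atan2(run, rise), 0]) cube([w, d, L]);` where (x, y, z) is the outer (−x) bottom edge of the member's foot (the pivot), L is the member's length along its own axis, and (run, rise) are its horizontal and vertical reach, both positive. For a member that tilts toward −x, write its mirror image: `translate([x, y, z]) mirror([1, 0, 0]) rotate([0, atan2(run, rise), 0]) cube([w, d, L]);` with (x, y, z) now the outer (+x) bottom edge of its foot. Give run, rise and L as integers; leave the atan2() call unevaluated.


translate([288, 0, 540]) cube([72, 965, 64]);
translate([0, 101, 0]) rotate([0, atan2(288, 540), 0]) cube([36, 48, 612]);
translate([648, 101, 0]) mirror([1, 0, 0]) rotate([0, atan2(288, 540), 0]) cube([36, 48, 612]);
translate([0, 816, 0]) rotate([0, atan2(288, 540), 0]) cube([36, 48, 612]);
translate([648, 816, 0]) mirror([1, 0, 0]) rotate([0, atan2(288, 540), 0]) cube([36, 48, 612]);


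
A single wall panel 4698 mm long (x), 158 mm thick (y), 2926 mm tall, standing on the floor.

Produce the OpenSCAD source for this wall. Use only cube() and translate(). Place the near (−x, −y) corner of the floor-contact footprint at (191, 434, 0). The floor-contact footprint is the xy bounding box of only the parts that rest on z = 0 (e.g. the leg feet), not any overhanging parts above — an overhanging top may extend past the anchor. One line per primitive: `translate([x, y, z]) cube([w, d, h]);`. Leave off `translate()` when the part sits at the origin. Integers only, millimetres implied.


translate([191, 434, 0]) cube([4698, 158, 2926]);


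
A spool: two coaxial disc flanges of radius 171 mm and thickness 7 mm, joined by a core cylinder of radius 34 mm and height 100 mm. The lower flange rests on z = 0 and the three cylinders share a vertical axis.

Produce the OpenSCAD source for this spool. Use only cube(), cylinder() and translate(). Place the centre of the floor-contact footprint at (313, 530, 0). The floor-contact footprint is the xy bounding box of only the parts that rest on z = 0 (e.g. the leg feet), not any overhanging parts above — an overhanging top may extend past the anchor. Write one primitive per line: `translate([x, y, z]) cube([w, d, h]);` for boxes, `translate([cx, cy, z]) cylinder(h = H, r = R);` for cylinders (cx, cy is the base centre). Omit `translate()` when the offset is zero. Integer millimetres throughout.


translate([313, 530, 0]) cylinder(h = 7, r = 171);
translate([313, 530, 7]) cylinder(h = 100, r = 34);
translate([313, 530, 107]) cylinder(h = 7, r = 171);


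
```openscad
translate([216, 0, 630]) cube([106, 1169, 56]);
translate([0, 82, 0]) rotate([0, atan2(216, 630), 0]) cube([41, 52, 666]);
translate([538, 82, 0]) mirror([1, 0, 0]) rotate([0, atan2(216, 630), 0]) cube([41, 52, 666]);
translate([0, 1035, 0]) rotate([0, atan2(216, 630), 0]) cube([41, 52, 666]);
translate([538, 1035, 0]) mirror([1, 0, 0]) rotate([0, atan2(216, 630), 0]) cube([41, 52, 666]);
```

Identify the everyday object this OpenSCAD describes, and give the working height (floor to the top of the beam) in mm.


A sawhorse. The overall height is 686 mm.

A beam across two mirrored pairs of raked legs — a sawhorse. The beam's underside is at z = 630 (matching the legs' vertical rise in atan2(216, 630)) and the beam is 56 mm tall, so its top is at 630 + 56 = 686 mm. The raked legs top out at the beam's underside, so that is the highest point.


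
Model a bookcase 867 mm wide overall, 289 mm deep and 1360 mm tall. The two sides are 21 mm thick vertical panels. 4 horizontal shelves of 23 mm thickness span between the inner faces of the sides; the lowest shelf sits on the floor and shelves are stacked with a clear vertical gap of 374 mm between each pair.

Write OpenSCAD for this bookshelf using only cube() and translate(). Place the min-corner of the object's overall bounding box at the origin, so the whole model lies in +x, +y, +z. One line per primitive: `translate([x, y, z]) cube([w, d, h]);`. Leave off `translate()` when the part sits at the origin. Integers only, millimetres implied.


cube([21, 289, 1360]);
translate([846, 0, 0]) cube([21, 289, 1360]);
translate([21, 0, 0]) cube([825, 289, 23]);
translate([21, 0, 397]) cube([825, 289, 23]);
translate([21, 0, 794]) cube([825, 289, 23]);
translate([21, 0, 1191]) cube([825, 289, 23]);


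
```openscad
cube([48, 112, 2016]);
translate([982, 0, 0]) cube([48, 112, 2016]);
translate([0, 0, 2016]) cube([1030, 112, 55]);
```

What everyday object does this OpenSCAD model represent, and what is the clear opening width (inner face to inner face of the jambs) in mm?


A door frame. The clear opening width is 934 mm.

Two 2016 mm tall posts with a header on top — a door frame. The left jamb is 48 mm wide at x = 0; the right jamb starts at x = 982. The clear opening is 982 − 48 = 934 mm.


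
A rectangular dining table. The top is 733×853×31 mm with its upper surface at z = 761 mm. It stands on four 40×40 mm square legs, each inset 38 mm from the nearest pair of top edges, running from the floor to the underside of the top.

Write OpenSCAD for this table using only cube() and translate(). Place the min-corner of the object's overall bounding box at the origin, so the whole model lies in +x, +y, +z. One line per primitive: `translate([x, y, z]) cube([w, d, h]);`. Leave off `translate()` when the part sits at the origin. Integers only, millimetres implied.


// leg_h = 761 - 31 = 730
translate([0, 0, 730]) cube([733, 853, 31]);
translate([38, 38, 0]) cube([40, 40, 730]);
translate([655, 38, 0]) cube([40, 40, 730]);
translate([38, 775, 0]) cube([40, 40, 730]);
translate([655, 775, 0]) cube([40, 40, 730]);


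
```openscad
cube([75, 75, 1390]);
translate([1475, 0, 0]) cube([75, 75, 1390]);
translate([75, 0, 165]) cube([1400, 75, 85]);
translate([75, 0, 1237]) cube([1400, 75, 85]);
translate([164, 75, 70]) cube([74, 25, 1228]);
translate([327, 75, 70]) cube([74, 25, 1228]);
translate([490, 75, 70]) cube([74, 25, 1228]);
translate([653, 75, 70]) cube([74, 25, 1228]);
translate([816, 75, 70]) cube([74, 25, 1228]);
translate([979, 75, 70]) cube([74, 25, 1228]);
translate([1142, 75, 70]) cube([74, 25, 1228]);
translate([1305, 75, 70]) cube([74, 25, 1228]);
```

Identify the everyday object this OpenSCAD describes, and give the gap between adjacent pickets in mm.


A fence section. The picket gap is 89 mm.

Two posts, two rails, 8 pickets — a fence section. Span 1400 mm holds 8 pickets of 74 mm with 9 equal gaps: ⌊(1400 − 8·74) / 9⌋ = 89 mm.


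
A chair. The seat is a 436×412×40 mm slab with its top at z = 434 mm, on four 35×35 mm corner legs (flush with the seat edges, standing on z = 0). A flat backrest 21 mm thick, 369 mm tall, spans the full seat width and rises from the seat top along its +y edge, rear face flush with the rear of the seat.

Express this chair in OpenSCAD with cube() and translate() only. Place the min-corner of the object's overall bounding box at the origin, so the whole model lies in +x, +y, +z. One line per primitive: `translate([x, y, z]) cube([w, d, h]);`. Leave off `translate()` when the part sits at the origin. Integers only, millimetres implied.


translate([0, 0, 394]) cube([436, 412, 40]);
cube([35, 35, 394]);
translate([401, 0, 0]) cube([35, 35, 394]);
translate([0, 377, 0]) cube([35, 35, 394]);
translate([401, 377, 0]) cube([35, 35, 394]);
translate([0, 391, 434]) cube([436, 21, 369]);


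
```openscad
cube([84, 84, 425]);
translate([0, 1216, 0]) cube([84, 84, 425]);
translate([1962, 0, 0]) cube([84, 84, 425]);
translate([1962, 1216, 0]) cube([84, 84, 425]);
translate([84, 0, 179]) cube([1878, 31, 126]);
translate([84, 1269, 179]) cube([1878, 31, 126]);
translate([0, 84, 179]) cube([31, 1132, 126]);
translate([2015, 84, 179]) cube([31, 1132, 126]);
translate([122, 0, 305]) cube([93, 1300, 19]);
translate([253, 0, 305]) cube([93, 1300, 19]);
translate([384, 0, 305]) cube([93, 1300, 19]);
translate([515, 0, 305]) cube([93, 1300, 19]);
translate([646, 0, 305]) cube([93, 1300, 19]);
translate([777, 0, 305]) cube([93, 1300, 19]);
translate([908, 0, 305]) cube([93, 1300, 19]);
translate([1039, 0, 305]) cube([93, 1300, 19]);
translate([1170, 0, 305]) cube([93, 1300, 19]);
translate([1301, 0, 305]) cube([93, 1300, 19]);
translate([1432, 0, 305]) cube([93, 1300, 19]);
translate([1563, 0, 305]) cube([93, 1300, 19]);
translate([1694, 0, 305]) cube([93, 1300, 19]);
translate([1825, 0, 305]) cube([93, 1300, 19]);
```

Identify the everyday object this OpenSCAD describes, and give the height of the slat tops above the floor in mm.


A bed frame. The slat-top height is 324 mm.

Four posts, four rails, and a row of slats — a bed frame. Slats sit on the rails at z = 179 + 126 = 305; with slat thickness 19, the top is 324 mm.


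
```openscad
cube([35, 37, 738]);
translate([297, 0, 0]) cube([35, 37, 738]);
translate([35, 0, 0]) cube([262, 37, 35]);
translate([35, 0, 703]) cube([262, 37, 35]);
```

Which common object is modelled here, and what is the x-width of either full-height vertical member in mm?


A picture frame. The border width is 35 mm.

Four thin pieces enclosing a rectangular opening — a picture frame. The two full-height stiles are 738 mm tall; the top rail sits at z = 703 and is 35 mm tall, so the border above the opening is 738 − 703 = 35 mm, matching the stile x-width.


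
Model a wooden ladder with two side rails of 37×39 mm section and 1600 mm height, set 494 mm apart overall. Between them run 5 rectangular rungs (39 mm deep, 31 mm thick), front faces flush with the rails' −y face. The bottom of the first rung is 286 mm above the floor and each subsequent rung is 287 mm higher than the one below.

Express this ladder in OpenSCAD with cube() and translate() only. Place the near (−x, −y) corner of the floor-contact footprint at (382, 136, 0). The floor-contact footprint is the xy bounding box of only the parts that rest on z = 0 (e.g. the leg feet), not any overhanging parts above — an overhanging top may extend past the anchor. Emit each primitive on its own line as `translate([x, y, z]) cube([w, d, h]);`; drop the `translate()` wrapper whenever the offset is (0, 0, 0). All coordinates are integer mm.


translate([382, 136, 0]) cube([37, 39, 1600]);
translate([839, 136, 0]) cube([37, 39, 1600]);
translate([419, 136, 286]) cube([420, 39, 31]);
translate([419, 136, 573]) cube([420, 39, 31]);
translate([419, 136, 860]) cube([420, 39, 31]);
translate([419, 136, 1147]) cube([420, 39, 31]);
translate([419, 136, 1434]) cube([420, 39, 31]);


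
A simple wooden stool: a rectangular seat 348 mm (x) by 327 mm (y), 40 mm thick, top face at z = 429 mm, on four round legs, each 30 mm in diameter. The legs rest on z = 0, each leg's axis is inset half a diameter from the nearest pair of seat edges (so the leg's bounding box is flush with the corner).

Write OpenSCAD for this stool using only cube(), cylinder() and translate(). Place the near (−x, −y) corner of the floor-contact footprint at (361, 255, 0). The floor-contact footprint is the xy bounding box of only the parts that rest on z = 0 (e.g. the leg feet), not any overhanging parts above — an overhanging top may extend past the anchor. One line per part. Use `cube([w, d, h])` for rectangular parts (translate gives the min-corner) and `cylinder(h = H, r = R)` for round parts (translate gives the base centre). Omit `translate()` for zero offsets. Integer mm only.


translate([361, 255, 389]) cube([348, 327, 40]);
translate([376, 270, 0]) cylinder(h = 389, r = 15);
translate([694, 270, 0]) cylinder(h = 389, r = 15);
translate([376, 567, 0]) cylinder(h = 389, r = 15);
translate([694, 567, 0]) cylinder(h = 389, r = 15);


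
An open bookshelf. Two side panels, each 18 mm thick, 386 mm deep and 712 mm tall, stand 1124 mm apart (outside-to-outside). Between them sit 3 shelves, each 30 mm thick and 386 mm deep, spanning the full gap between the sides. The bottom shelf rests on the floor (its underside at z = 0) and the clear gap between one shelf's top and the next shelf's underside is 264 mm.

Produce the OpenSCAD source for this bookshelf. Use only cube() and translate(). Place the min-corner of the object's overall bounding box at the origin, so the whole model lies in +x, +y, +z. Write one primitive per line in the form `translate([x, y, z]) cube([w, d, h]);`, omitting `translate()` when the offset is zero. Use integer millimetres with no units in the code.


cube([18, 386, 712]);
translate([1106, 0, 0]) cube([18, 386, 712]);
translate([18, 0, 0]) cube([1088, 386, 30]);
translate([18, 0, 294]) cube([1088, 386, 30]);
translate([18, 0, 588]) cube([1088, 386, 30]);


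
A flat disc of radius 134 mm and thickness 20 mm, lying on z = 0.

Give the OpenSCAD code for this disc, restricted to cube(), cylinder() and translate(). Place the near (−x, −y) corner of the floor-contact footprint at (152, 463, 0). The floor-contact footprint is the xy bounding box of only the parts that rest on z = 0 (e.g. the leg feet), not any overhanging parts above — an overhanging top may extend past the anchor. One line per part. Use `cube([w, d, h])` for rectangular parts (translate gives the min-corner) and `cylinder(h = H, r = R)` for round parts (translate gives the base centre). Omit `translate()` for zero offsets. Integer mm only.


translate([286, 597, 0]) cylinder(h = 20, r = 134);


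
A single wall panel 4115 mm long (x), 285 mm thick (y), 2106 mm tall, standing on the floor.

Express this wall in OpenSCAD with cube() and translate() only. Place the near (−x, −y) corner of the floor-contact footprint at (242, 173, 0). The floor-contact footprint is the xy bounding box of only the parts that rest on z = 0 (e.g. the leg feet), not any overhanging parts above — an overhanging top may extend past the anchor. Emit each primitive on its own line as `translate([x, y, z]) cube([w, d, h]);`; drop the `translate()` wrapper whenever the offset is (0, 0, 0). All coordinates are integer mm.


translate([242, 173, 0]) cube([4115, 285, 2106]);


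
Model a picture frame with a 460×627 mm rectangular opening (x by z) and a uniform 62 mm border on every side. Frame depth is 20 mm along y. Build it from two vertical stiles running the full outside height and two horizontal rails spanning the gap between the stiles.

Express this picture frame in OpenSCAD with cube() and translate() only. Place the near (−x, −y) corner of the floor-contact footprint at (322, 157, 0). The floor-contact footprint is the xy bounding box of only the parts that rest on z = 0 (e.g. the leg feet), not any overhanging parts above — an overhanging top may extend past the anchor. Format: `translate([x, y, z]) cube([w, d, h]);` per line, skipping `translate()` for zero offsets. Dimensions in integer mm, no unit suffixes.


translate([322, 157, 0]) cube([62, 20, 751]);
translate([844, 157, 0]) cube([62, 20, 751]);
translate([384, 157, 0]) cube([460, 20, 62]);
translate([384, 157, 689]) cube([460, 20, 62]);


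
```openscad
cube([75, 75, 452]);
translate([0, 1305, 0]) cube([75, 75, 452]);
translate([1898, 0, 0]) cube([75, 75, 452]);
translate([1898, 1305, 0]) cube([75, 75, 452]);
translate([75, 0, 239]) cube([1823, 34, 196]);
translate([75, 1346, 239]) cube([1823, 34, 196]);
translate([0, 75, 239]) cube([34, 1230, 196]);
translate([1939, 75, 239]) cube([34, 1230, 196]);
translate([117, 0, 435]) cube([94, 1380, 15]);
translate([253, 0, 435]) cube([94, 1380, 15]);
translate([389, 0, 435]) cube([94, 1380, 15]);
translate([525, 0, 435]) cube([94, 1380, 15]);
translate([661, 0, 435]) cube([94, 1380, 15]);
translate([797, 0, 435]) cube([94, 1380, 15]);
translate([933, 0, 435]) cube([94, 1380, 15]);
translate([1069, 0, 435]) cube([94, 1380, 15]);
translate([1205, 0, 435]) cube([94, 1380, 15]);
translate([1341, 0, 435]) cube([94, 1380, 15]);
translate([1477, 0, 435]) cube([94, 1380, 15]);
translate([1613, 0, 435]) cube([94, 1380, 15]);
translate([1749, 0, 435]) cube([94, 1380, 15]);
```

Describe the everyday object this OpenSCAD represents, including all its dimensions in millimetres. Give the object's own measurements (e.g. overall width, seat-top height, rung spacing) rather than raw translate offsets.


A bed frame 1973 mm long (x) by 1380 mm wide (y). Four 75×75 mm corner posts, 452 mm tall, at the corners of the footprint. Four rails of 34 mm thickness and 196 mm height run between adjacent posts with their undersides at z = 239 mm, their outer faces flush with the outside of the frame (the two x-running rails run between the posts' inner faces; the two y-running rails run between the posts' inner faces). 13 slats, each 94 mm wide (x) and 15 mm thick, lie across the top of the two x-running rails, running the full 1380 mm width of the frame in y; along x they sit between the end posts with a 42 mm gap after the −x posts and between neighbouring slats, leaving 55 mm before the +x posts.


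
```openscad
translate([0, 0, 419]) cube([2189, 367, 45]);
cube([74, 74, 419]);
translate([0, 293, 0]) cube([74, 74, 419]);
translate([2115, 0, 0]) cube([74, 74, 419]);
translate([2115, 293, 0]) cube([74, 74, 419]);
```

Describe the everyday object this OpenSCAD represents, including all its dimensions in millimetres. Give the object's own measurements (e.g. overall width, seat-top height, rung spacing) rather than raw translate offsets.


A long wooden bench with a 2189 mm (x) × 367 mm (y) seat, 45 mm thick, its top surface 464 mm above the floor. Four 74 mm square legs at the seat corners, flush with the edges, run from z = 0 to the seat underside.


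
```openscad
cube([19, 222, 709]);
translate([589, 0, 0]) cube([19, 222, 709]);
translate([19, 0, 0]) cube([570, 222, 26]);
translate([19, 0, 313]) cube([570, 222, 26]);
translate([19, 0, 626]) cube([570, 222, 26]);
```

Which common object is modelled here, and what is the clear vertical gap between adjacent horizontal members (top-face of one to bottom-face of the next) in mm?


A bookshelf. The clear shelf gap is 287 mm.

Two tall side panels with 3 horizontal boards between them — a bookshelf. The first two shelf undersides are at z = 0 and z = 313; with shelf thickness 26, the clear gap is 313 − 0 − 26 = 287 mm.


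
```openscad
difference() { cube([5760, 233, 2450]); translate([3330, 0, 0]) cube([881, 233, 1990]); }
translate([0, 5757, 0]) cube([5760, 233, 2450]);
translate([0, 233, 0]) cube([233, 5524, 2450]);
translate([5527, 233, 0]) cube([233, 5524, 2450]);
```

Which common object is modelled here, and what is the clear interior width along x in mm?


A single room. The interior width is 5294 mm.

Four walls enclosing a rectangle with a door in the front wall — a room. Outside width 5760 minus two 233 mm walls gives 5294 mm.


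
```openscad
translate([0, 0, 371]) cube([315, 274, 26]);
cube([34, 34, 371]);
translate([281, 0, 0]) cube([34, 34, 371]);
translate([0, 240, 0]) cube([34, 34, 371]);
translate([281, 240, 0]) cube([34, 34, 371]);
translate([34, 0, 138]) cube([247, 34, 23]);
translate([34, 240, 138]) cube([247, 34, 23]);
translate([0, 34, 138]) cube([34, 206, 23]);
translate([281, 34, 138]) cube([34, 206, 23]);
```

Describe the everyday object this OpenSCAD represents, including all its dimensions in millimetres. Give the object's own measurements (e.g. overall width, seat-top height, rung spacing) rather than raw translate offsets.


A simple wooden stool: a rectangular seat 315 mm (x) by 274 mm (y), 26 mm thick, top face at z = 397 mm, on four square legs, each 34×34 mm in cross-section. The legs rest on z = 0, each flush with a corner of the seat. Four stretchers, 34 mm wide and 23 mm tall, connect adjacent legs with their undersides at z = 138 mm, each running between the inner faces of the legs it joins and aligned with the legs' outer faces on the other axis.


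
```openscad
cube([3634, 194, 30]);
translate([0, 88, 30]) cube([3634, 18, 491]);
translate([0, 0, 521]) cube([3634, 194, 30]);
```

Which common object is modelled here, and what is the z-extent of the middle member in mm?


An I-beam. The web height is 491 mm.

Two wide flanges with a thin centred web — an I-beam. Overall 551 mm minus two 30 mm flanges gives a web of 551 − 2·30 = 491 mm.


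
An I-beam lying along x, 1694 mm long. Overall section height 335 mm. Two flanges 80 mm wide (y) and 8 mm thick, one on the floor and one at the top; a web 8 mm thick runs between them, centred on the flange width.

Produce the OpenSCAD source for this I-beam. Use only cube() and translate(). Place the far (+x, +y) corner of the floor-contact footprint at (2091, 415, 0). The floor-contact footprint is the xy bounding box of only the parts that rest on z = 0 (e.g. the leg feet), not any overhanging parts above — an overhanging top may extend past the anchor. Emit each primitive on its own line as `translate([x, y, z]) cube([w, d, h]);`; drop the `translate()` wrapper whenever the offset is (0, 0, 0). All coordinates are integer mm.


translate([397, 335, 0]) cube([1694, 80, 8]);
translate([397, 371, 8]) cube([1694, 8, 319]);
translate([397, 335, 327]) cube([1694, 80, 8]);


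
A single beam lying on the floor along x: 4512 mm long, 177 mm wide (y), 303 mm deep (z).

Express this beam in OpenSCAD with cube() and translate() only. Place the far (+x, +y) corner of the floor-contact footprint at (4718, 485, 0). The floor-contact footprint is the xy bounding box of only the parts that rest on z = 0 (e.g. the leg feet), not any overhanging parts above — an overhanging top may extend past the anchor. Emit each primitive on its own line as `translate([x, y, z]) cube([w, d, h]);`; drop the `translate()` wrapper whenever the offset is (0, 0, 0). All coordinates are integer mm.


translate([206, 308, 0]) cube([4512, 177, 303]);


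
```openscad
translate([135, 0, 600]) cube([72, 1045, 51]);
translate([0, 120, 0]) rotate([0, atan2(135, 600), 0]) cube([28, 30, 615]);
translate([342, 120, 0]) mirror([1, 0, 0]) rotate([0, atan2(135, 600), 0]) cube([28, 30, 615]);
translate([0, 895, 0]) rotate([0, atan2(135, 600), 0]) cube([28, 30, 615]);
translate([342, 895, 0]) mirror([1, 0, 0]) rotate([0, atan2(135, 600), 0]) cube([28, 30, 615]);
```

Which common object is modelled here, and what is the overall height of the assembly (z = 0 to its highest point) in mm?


A sawhorse. The overall height is 651 mm.

A beam across two mirrored pairs of raked legs — a sawhorse. The beam's underside is at z = 600 (matching the legs' vertical rise in atan2(135, 600)) and the beam is 51 mm tall, so its top is at 600 + 51 = 651 mm. The raked legs top out at the beam's underside, so that is the highest point.


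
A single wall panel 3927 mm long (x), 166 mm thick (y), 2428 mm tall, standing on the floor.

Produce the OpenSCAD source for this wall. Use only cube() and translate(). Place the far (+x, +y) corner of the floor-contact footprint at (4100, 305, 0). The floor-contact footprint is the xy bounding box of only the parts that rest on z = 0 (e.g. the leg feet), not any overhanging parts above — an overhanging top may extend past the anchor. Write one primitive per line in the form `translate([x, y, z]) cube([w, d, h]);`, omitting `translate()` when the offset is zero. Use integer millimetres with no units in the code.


translate([173, 139, 0]) cube([3927, 166, 2428]);


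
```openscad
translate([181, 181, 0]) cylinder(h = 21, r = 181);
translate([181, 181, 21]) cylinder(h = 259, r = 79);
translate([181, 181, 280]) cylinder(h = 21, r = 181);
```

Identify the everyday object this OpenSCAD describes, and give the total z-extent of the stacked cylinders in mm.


A spool. The overall height is 301 mm.

Three coaxial cylinders, large–small–large — a spool. Two 21 mm flanges and a 259 mm core give 21 + 259 + 21 = 301 mm.


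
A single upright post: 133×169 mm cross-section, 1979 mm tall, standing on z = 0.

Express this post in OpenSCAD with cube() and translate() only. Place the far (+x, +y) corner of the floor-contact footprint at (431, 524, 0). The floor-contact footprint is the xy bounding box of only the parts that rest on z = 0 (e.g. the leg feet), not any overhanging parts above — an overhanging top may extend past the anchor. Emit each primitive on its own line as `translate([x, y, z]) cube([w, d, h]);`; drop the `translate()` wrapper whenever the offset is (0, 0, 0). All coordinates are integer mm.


translate([298, 355, 0]) cube([133, 169, 1979]);


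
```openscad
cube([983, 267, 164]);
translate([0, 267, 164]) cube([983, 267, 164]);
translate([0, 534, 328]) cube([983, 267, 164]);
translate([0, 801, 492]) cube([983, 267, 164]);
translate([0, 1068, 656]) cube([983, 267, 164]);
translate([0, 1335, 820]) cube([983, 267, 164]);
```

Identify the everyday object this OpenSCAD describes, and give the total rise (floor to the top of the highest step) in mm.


A staircase. The total rise is 984 mm.

6 identical blocks, each offset up and back from the previous — a staircase. Each step is 164 mm tall and there are 6 of them, so the total rise is 6 × 164 = 984 mm.


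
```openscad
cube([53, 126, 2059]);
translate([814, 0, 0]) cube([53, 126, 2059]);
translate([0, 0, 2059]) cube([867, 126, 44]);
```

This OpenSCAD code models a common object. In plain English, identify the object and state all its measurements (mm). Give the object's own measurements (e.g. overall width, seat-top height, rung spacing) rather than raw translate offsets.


A door frame. The clear opening is 761 mm wide and 2059 mm high. Two 53 mm wide jambs, 126 mm deep, stand either side of the opening from the floor to the top of the opening. A 44 mm thick head sits across the top of both jambs, spanning the full outside width of the frame.
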